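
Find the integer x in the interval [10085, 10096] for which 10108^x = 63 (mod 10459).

Compute 10108^10085 mod 10459 = 9407, then multiply by 10108 repeatedly:
  10108^10085=9407  10108^10086=3187  10108^10087=476  10108^10088=268  10108^10089=63
Found 63 at exponent 10089.

10089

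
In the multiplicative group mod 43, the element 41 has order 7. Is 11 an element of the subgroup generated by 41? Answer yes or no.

yes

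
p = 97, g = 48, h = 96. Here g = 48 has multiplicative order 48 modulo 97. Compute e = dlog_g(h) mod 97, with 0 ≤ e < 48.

24

Baby-step giant-step with m = ceil(sqrt(48)) = 7.
Baby table (48^j mod 97 for j=0..6):
  0:1  1:48  2:73  3:12  4:91  5:3  6:47
Giant step factor: 48^(-7) ≡ 66 (mod 97).
Scan 96·66^i mod 97 for i = 0, 1, …:
  i=0: 96   i=1: 31   i=2: 9   i=3: 12
Match at i=3, j=3: e = 3·7 + 3 = 24.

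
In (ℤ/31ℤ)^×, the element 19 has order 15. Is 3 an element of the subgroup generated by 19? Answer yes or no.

no

⟨19⟩ has order 15; its elements mod 31 are {1, 2, 4, 5, 7, 8, 9, 10, 14, 16, 18, 19, 20, 25, 28}.
3 is not in this set.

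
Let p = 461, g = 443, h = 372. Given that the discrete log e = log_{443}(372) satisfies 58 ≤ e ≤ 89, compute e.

72

Compute 443^58 mod 461 = 320, then multiply by 443 repeatedly:
  443^58=320  443^59=233  443^60=416  443^61=349  443^62=172
  443^63=131  443^64=408  443^65=32  443^66=346  443^67=226
  443^68=81  443^69=386  443^70=428  443^71=133  443^72=372
Found 372 at exponent 72.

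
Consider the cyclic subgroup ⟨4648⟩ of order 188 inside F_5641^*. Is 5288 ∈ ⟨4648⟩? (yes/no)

no

5288 ∈ ⟨4648⟩ iff 5288^188 ≡ 1 (mod 5641), since |⟨4648⟩| = 188.
5288^188 mod 5641 = 39.
Since 39 ≠ 1, 5288 does not lie in the subgroup.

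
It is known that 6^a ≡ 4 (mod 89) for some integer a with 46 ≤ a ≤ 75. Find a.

Compute 6^46 mod 89 = 53, then multiply by 6 repeatedly:
  6^46=53  6^47=51  6^48=39  6^49=56  6^50=69
  6^51=58  6^52=81  6^53=41  6^54=68  6^55=52
  6^56=45  6^57=3  6^58=18  6^59=19  6^60=25
  6^61=61  6^62=10  6^63=60  6^64=4
Found 4 at exponent 64.

64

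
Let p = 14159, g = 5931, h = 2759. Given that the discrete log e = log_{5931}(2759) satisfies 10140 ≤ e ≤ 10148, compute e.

Compute 5931^10140 mod 14159 = 10781, then multiply by 5931 repeatedly:
  5931^10140=10781  5931^10141=67  5931^10142=925  5931^10143=6642  5931^10144=3364
  5931^10145=1853  5931^10146=2759
Found 2759 at exponent 10146.

10146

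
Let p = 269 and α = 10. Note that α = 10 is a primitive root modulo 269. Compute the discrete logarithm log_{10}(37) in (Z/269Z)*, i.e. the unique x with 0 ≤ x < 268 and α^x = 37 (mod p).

Baby-step giant-step with m = ceil(sqrt(268)) = 17.
Baby table (10^j mod 269 for j=0..16):
  0:1  1:10  2:100  3:193  4:47  5:201  6:127  7:194
  8:57  9:32  10:51  11:241  12:258  13:159  14:245  15:29
  16:21
Giant step factor: 10^(-17) ≡ 155 (mod 269).
Scan 37·155^i mod 269 for i = 0, 1, …:
  i=0: 37   i=1: 86   i=2: 149   i=3: 230
  i=4: 142   i=5: 221   i=6: 92   i=7: 3
  i=8: 196   i=9: 252   i=10: 55   i=11: 186
  i=12: 47
Match at i=12, j=4: x = 12·17 + 4 = 208.

208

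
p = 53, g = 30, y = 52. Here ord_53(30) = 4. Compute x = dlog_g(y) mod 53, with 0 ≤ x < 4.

Successive powers of 30 modulo 53:
  30^0=1  30^1=30  30^2=52
So 30^2 ≡ 52 (mod 53), giving x = 2.

2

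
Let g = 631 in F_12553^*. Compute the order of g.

4184

The order of 631 must divide p − 1 = 12552 = 2^3 · 3 · 523.
Divisors: 1, 2, 3, 4, 6, 8, 12, 24, 523, 1046, 1569, 2092, 3138, 4184, 6276, 12552.
Check each in increasing order: 631^1 ≡ 631;  631^2 ≡ 9018;  631^3 ≡ 3849;  631^4 ≡ 5990;  631^6 ≡ 2261;  631^8 ≡ 3626;  631^12 ≡ 3050;  631^24 ≡ 727;  631^523 ≡ 1999;  631^1046 ≡ 4147;  631^1569 ≡ 4873;  631^2092 ≡ 12552;  631^3138 ≡ 8406;  631^4184 ≡ 1.
Smallest exponent giving 1 is 4184.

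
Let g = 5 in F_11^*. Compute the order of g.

The order of 5 must divide p − 1 = 10 = 2 · 5.
Divisors: 1, 2, 5, 10.
Check each in increasing order: 5^1 ≡ 5;  5^2 ≡ 3;  5^5 ≡ 1.
Smallest exponent giving 1 is 5.

5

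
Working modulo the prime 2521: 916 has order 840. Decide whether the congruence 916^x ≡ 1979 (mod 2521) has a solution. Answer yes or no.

no

1979 ∈ ⟨916⟩ iff 1979^840 ≡ 1 (mod 2521), since |⟨916⟩| = 840.
1979^840 mod 2521 = 1845.
Since 1845 ≠ 1, 1979 does not lie in the subgroup.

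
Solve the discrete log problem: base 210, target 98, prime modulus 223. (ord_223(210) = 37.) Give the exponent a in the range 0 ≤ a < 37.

29

Successive powers of 210 modulo 223:
  210^0=1  210^1=210  210^2=169  210^3=33  210^4=17  210^5=2
  210^6=197  210^7=115  210^8=66  210^9=34  210^10=4  210^11=171
  210^12=7  210^13=132  210^14=68  210^15=8  210^16=119  210^17=14
  210^18=41  210^19=136  210^20=16  210^21=15  210^22=28  210^23=82
  210^24=49  210^25=32  210^26=30  210^27=56  210^28=164  210^29=98
So 210^29 ≡ 98 (mod 223), giving a = 29.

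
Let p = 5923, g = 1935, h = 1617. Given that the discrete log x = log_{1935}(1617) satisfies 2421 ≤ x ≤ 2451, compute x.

Compute 1935^2421 mod 5923 = 899, then multiply by 1935 repeatedly:
  1935^2421=899  1935^2422=4126  1935^2423=5529  1935^2424=1677  1935^2425=5114
  1935^2426=4180  1935^2427=3405  1935^2428=2299  1935^2429=392  1935^2430=376
  1935^2431=4954  1935^2432=2576  1935^2433=3317  1935^2434=3786  1935^2435=5082
  1935^2436=1490  1935^2437=4572  1935^2438=3781  1935^2439=1330  1935^2440=2968
  1935^2441=3693  1935^2442=2817  1935^2443=1735  1935^2444=4807  1935^2445=2435
  1935^2446=2940  1935^2447=2820  1935^2448=1617
Found 1617 at exponent 2448.

2448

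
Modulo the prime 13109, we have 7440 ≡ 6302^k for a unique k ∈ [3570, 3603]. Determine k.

3598

Compute 6302^3570 mod 13109 = 11794, then multiply by 6302 repeatedly:
  6302^3570=11794  6302^3571=10867  6302^3572=2418  6302^3573=5578  6302^3574=7327
  6302^3575=4856  6302^3576=6106  6302^3577=5097  6302^3578=4244  6302^3579=3328
  6302^3580=11765  6302^3581=11635  6302^3582=5133  6302^3583=8263  6302^3584=4478
  6302^3585=9788  6302^3586=6131  6302^3587=5339  6302^3588=8684  6302^3589=9602
  6302^3590=660  6302^3591=3767  6302^3592=12344  6302^3593=3082  6302^3594=8335
  6302^3595=12516  6302^3596=12088  6302^3597=2177  6302^3598=7440
Found 7440 at exponent 3598.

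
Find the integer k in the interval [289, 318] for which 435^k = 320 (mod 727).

Compute 435^289 mod 727 = 271, then multiply by 435 repeatedly:
  435^289=271  435^290=111  435^291=303  435^292=218  435^293=320
Found 320 at exponent 293.

293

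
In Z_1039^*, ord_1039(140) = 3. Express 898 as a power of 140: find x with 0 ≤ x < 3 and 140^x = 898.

2

Successive powers of 140 modulo 1039:
  140^0=1  140^1=140  140^2=898
So 140^2 ≡ 898 (mod 1039), giving x = 2.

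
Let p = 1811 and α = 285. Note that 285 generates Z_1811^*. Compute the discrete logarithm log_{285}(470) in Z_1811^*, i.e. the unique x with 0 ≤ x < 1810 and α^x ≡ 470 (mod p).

1024

Baby-step giant-step with m = ceil(sqrt(1810)) = 43.
Baby table (285^j mod 1811 for j=0..42):
  0:1  1:285  2:1541  3:923  4:460  5:708  6:759  7:806
  8:1524  9:1511  10:1428  11:1316  12:183  13:1447  14:1298  15:486
  16:874  17:983  18:1261  19:807  20:1809  21:1241  22:540  23:1776
  24:891  25:395  26:293  27:199  28:574  29:600  30:766  31:990
  32:1445  33:728  34:1026  35:839  36:63  37:1656  38:1100  39:197
  40:4  41:1140  42:731
Giant step factor: 285^(-43) ≡ 1009 (mod 1811).
Scan 470·1009^i mod 1811 for i = 0, 1, …:
  i=0: 470   i=1: 1559   i=2: 1083   i=3: 714
  i=4: 1459   i=5: 1599   i=6: 1601   i=7: 1808
  i=8: 595   i=9: 914     …   i=22: 778
  i=23: 839
Match at i=23, j=35: x = 23·43 + 35 = 1024.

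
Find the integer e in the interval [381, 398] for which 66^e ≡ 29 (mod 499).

388

Compute 66^381 mod 499 = 355, then multiply by 66 repeatedly:
  66^381=355  66^382=476  66^383=478  66^384=111  66^385=340
  66^386=484  66^387=8  66^388=29
Found 29 at exponent 388.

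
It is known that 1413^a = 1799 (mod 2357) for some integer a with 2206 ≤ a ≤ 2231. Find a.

Compute 1413^2206 mod 2357 = 2011, then multiply by 1413 repeatedly:
  1413^2206=2011  1413^2207=1358  1413^2208=256  1413^2209=1107  1413^2210=1500
  1413^2211=557  1413^2212=2160  1413^2213=2122  1413^2214=282  1413^2215=133
  1413^2216=1726  1413^2217=1700  1413^2218=317  1413^2219=91  1413^2220=1305
  1413^2221=791  1413^2222=465  1413^2223=1799
Found 1799 at exponent 2223.

2223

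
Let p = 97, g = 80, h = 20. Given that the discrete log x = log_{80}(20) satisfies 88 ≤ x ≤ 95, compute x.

Compute 80^88 mod 97 = 91, then multiply by 80 repeatedly:
  80^88=91  80^89=5  80^90=12  80^91=87  80^92=73
  80^93=20
Found 20 at exponent 93.

93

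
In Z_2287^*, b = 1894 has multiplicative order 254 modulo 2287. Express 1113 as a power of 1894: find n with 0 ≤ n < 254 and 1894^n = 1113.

Baby-step giant-step with m = ceil(sqrt(254)) = 16.
Baby table (1894^j mod 2287 for j=0..15):
  0:1  1:1894  2:1220  3:810  4:1850  5:216  6:2018  7:515
  8:1148  9:1662  10:916  11:1358  12:1464  13:972  14:2220  15:1174
Giant step factor: 1894^(-16) ≡ 1920 (mod 2287).
Scan 1113·1920^i mod 2287 for i = 0, 1, …:
  i=0: 1113   i=1: 902   i=2: 581   i=3: 1751
  i=4: 30   i=5: 425   i=6: 1828   i=7: 1502
  i=8: 2220
Match at i=8, j=14: n = 8·16 + 14 = 142.

142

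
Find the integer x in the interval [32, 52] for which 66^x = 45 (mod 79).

34

Compute 66^32 mod 79 = 40, then multiply by 66 repeatedly:
  66^32=40  66^33=33  66^34=45
Found 45 at exponent 34.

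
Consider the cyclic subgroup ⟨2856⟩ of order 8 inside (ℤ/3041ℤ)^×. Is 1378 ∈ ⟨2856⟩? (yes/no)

1378 ∈ ⟨2856⟩ iff 1378^8 ≡ 1 (mod 3041), since |⟨2856⟩| = 8.
1378^8 mod 3041 = 1088.
Since 1088 ≠ 1, 1378 does not lie in the subgroup.

no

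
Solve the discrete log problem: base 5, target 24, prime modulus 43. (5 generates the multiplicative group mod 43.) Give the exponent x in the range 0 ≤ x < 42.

Baby-step giant-step with m = ceil(sqrt(42)) = 7.
Baby table (5^j mod 43 for j=0..6):
  0:1  1:5  2:25  3:39  4:23  5:29  6:16
Giant step factor: 5^(-7) ≡ 7 (mod 43).
Scan 24·7^i mod 43 for i = 0, 1, …:
  i=0: 24   i=1: 39
Match at i=1, j=3: x = 1·7 + 3 = 10.

10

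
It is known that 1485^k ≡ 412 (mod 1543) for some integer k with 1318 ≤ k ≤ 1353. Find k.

1352

Compute 1485^1318 mod 1543 = 566, then multiply by 1485 repeatedly:
  1485^1318=566  1485^1319=1118  1485^1320=1505  1485^1321=661  1485^1322=237
  1485^1323=141  1485^1324=1080  1485^1325=623  1485^1326=898  1485^1327=378
  1485^1328=1221  1485^1329=160  1485^1330=1521  1485^1331=1276  1485^1332=56
  1485^1333=1381  1485^1334=138  1485^1335=1254  1485^1336=1332  1485^1337=1437
  1485^1338=1519  1485^1339=1392  1485^1340=1043  1485^1341=1226  1485^1342=1413
  1485^1343=1368  1485^1344=892  1485^1345=726  1485^1346=1096  1485^1347=1238
  1485^1348=717  1485^1349=75  1485^1350=279  1485^1351=791  1485^1352=412
Found 412 at exponent 1352.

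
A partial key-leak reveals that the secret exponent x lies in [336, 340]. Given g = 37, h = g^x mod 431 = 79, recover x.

Compute 37^336 mod 431 = 418, then multiply by 37 repeatedly:
  37^336=418  37^337=381  37^338=305  37^339=79
Found 79 at exponent 339.

339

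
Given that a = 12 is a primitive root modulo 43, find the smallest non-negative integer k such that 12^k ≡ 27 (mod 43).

39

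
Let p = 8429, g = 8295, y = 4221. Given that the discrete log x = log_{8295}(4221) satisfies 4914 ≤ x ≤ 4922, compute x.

Compute 8295^4914 mod 8429 = 4221, then multiply by 8295 repeatedly:
  8295^4914=4221
Found 4221 at exponent 4914.

4914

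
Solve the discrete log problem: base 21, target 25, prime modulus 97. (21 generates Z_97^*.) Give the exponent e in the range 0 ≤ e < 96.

58

Baby-step giant-step with m = ceil(sqrt(96)) = 10.
Baby table (21^j mod 97 for j=0..9):
  0:1  1:21  2:53  3:46  4:93  5:13  6:79  7:10
  8:16  9:45
Giant step factor: 21^(-10) ≡ 31 (mod 97).
Scan 25·31^i mod 97 for i = 0, 1, …:
  i=0: 25   i=1: 96   i=2: 66   i=3: 9
  i=4: 85   i=5: 16
Match at i=5, j=8: e = 5·10 + 8 = 58.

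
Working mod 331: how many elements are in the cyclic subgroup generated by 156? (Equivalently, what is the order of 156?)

165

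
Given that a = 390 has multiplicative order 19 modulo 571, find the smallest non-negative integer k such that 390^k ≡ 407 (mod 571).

16

Successive powers of 390 modulo 571:
  390^0=1  390^1=390  390^2=214  390^3=94  390^4=116  390^5=131
  390^6=271  390^7=55  390^8=323  390^9=350  390^10=31  390^11=99
  390^12=353  390^13=59  390^14=170  390^15=64  390^16=407
So 390^16 ≡ 407 (mod 571), giving k = 16.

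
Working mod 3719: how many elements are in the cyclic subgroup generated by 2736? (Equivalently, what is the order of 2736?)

1859

The order of 2736 must divide p − 1 = 3718 = 2 · 11 · 13^2.
Divisors: 1, 2, 11, 13, 22, 26, 143, 169, 286, 338, 1859, 3718.
Check each in increasing order: 2736^1 ≡ 2736;  2736^2 ≡ 3068;  2736^11 ≡ 3484;  2736^13 ≡ 506;  2736^22 ≡ 3159;  2736^26 ≡ 3144;  2736^143 ≡ 727;  2736^169 ≡ 2222;  2736^286 ≡ 431;  2736^338 ≡ 2171;  2736^1859 ≡ 1.
Smallest exponent giving 1 is 1859.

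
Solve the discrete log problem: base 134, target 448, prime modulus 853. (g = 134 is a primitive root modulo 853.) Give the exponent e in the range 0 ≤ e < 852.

597

Baby-step giant-step with m = ceil(sqrt(852)) = 30.
Baby table (134^j mod 853 for j=0..29):
  0:1  1:134  2:43  3:644  4:143  5:396  6:178  7:821
  8:830  9:330  10:717  11:542  12:123  13:275  14:171  15:736
  16:529  17:87  18:569  19:329  20:583  21:499  22:332  23:132
  24:628  25:558  26:561  27:110  28:239  29:465
Giant step factor: 134^(-30) ≡ 749 (mod 853).
Scan 448·749^i mod 853 for i = 0, 1, …:
  i=0: 448   i=1: 323   i=2: 528   i=3: 533
  i=4: 13   i=5: 354   i=6: 716   i=7: 600
  i=8: 722   i=9: 829     …   i=18: 245
  i=19: 110
Match at i=19, j=27: e = 19·30 + 27 = 597.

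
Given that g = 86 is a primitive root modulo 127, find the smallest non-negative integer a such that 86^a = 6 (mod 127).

Baby-step giant-step with m = ceil(sqrt(126)) = 12.
Baby table (86^j mod 127 for j=0..11):
  0:1  1:86  2:30  3:40  4:11  5:57  6:76  7:59
  8:121  9:119  10:74  11:14
Giant step factor: 86^(-12) ≡ 25 (mod 127).
Scan 6·25^i mod 127 for i = 0, 1, …:
  i=0: 6   i=1: 23   i=2: 67   i=3: 24
  i=4: 92   i=5: 14
Match at i=5, j=11: a = 5·12 + 11 = 71.

71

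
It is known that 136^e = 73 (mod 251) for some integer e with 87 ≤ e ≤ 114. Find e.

96

Compute 136^87 mod 251 = 213, then multiply by 136 repeatedly:
  136^87=213  136^88=103  136^89=203  136^90=249  136^91=230
  136^92=156  136^93=132  136^94=131  136^95=246  136^96=73
Found 73 at exponent 96.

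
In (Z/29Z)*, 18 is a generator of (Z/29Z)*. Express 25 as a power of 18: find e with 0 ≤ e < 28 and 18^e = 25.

Successive powers of 18 modulo 29:
  18^0=1  18^1=18  18^2=5  18^3=3  18^4=25
So 18^4 ≡ 25 (mod 29), giving e = 4.

4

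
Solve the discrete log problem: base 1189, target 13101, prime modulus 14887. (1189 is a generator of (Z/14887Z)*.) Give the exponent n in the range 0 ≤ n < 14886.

4539

Baby-step giant-step with m = ceil(sqrt(14886)) = 123.
Baby table (1189^j mod 14887 for j=0..122):
  0:1  1:1189  2:14343  3:8212  4:13083  5:13659  6:13721  7:13004
  8:9050  9:12036  10:4397  11:2696  12:4839  13:7189  14:2583  15:4465
  16:9113  17:12508  18:14786  19:13894  20:10283  21:4260  22:3560  23:4932
  24:13557  25:11539  26:8944  27:5098  28:2513  29:10557  30:2532  31:3374
  32:7083  33:10532  34:2581  35:2087  36:10201  37:10971  38:3507  39:1463
  40:12615  41:8026  42:347  43:10634  44:4763  45:6147  46:14153  47:5607
  48:12234  49:1627  50:14080  51:8132  52:7285  53:12518  54:11789  55:8454
  56:3081  57:1107  58:6167  59:8159  60:9614  61:12717  62:10208  63:4407
  64:14586  65:14286  66:14874  67:14317  68:7072  69:12340  70:8565  71:1077
  72:271  73:9592  74:1446  75:7289  76:2387  77:9613  78:11528  79:10752
  80:11082  81:1503  82:627  83:1153  84:1313  85:12909  86:304  87:4168
  88:13268  89:10319  90:2403  91:13750  92:2824  93:8161  94:11992  95:11629
  96:11745  97:799  98:12130  99:11954  100:11108  101:2643  102:1370  103:6247
  104:13957  105:10755  106:14649  107:14758  108:10376  109:10628  110:12516  111:9411
  112:9542  113:1544  114:4715  115:8623  116:10491  117:13380  118:9504  119:1023
  120:10500  121:9194  122:4608
Giant step factor: 1189^(-123) ≡ 12756 (mod 14887).
Scan 13101·12756^i mod 14887 for i = 0, 1, …:
  i=0: 13101   i=1: 9781   i=2: 13376   i=3: 4349
  i=4: 6882   i=5: 13040   i=6: 5789   i=7: 4964
  i=8: 6373   i=9: 10968     …   i=35: 8225
  i=36: 9411
Match at i=36, j=111: n = 36·123 + 111 = 4539.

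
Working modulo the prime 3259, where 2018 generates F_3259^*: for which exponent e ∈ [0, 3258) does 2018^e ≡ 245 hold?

Baby-step giant-step with m = ceil(sqrt(3258)) = 58.
Baby table (2018^j mod 3259 for j=0..57):
  0:1  1:2018  2:1833  3:29  4:3119  5:1013  6:841  7:2458
  8:46  9:1576  10:2843  11:1334  12:78  13:972  14:2837  15:2262
  16:2116  17:798  18:418  19:2702  20:329  21:2345  22:142  23:3023
  24:2825  25:859  26:2933  27:450  28:2098  29:323  30:14  31:2180
  32:2849  33:406  34:1299  35:1146  36:1997  37:1822  38:644  39:2510
  40:694  41:2381  42:1092  43:572  44:610  45:2337  46:293  47:1395
  48:2593  49:1979  50:1347  51:240  52:1988  53:3214  54:442  55:2249
  56:1954  57:3041
Giant step factor: 2018^(-58) ≡ 159 (mod 3259).
Scan 245·159^i mod 3259 for i = 0, 1, …:
  i=0: 245   i=1: 3106   i=2: 1745   i=3: 440
  i=4: 1521   i=5: 673   i=6: 2719   i=7: 2133
  i=8: 211   i=9: 959   i=10: 2567   i=11: 778
  i=12: 3119
Match at i=12, j=4: e = 12·58 + 4 = 700.

700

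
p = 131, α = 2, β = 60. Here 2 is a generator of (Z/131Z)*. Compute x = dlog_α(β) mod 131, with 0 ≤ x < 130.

120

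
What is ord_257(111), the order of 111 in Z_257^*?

The order of 111 must divide p − 1 = 256 = 2^8.
Divisors: 1, 2, 4, 8, 16, 32, 64, 128, 256.
Check each in increasing order: 111^1 ≡ 111;  111^2 ≡ 242;  111^4 ≡ 225;  111^8 ≡ 253;  111^16 ≡ 16;  111^32 ≡ 256;  111^64 ≡ 1.
Smallest exponent giving 1 is 64.

64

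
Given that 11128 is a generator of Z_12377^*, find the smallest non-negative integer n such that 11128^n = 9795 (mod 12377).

Baby-step giant-step with m = ceil(sqrt(12376)) = 112.
Baby table (11128^j mod 12377 for j=0..111):
  0:1  1:11128  2:499  3:7976  4:1461  5:7007  6:11173  7:6179
  8:5677  9:1448  10:10867  11:4686  12:1507  13:11438  14:9373  15:1765
  16:10998  17:1968  18:4991  19:4249  20:2732  21:3784  22:1798  23:6912
  24:6058  25:8282  26:2954  27:11177  28:1183  29:7673  30:8598  31:4334
  32:7960  33:9068  34:11400  35:7327  36:7557  37:4958  38:8335  39:11019
  40:493  41:3093  42:10844  43:8659  44:2407  45:1268  46:524  47:1505
  48:1559  49:8375  50:10567  51:8076  52:331  53:7399  54:4268  55:3755
  56:888  57:4818  58:9917  59:3044  60:10160  61:8962  62:7647  63:3941
  64:3737  65:10993  66:8213  67:2496  68:1500  69:7804  70:5880  71:7818
  72:771  73:2427  74:1042  75:10504  76:124  77:6025  78:12368  79:11241
  80:7886  81:2478  82:11605  83:11199  84:10836  85:6274  86:10792  87:11722
  88:1213  89:7334  90:11191  91:8451  92:2282  93:8869  94:34  95:7042
  96:4589  97:11267  98:166  99:3075  100:8572  101:12054  102:7363  103:12101
  104:10545  105:10800  106:1730  107:5205  108:9257  109:10502  110:2622  111:5027
Giant step factor: 11128^(-112) ≡ 5225 (mod 12377).
Scan 9795·5225^i mod 12377 for i = 0, 1, …:
  i=0: 9795   i=1: 12357   i=2: 6893   i=3: 11232
  i=4: 7843   i=5: 11805   i=6: 6534   i=7: 4384
  i=8: 8950   i=9: 3444     …   i=69: 8319
  i=70: 11128
Match at i=70, j=1: n = 70·112 + 1 = 7841.

7841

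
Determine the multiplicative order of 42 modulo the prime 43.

2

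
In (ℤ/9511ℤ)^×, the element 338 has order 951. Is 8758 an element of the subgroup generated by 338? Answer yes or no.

yes

8758 ∈ ⟨338⟩ iff 8758^951 ≡ 1 (mod 9511), since |⟨338⟩| = 951.
8758^951 mod 9511 = 1.
Since 1 = 1, 8758 lies in the subgroup.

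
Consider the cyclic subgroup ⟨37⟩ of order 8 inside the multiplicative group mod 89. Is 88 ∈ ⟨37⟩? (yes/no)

yes

88 ∈ ⟨37⟩ iff 88^8 ≡ 1 (mod 89), since |⟨37⟩| = 8.
88^8 mod 89 = 1.
Since 1 = 1, 88 lies in the subgroup.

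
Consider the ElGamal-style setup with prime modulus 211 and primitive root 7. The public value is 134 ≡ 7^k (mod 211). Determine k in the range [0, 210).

154

Baby-step giant-step with m = ceil(sqrt(210)) = 15.
Baby table (7^j mod 211 for j=0..14):
  0:1  1:7  2:49  3:132  4:80  5:138  6:122  7:10
  8:70  9:68  10:54  11:167  12:114  13:165  14:100
Giant step factor: 7^(-15) ≡ 63 (mod 211).
Scan 134·63^i mod 211 for i = 0, 1, …:
  i=0: 134   i=1: 2   i=2: 126   i=3: 131
  i=4: 24   i=5: 35   i=6: 95   i=7: 77
  i=8: 209   i=9: 85   i=10: 80
Match at i=10, j=4: k = 10·15 + 4 = 154.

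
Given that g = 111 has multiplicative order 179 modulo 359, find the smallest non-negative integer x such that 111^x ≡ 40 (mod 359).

65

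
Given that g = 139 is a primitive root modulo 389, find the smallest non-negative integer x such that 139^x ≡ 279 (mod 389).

297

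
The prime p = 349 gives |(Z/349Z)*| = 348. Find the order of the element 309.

348

The order of 309 must divide p − 1 = 348 = 2^2 · 3 · 29.
Divisors: 1, 2, 3, 4, 6, 12, 29, 58, 87, 116, 174, 348.
Check each in increasing order: 309^1 ≡ 309;  309^2 ≡ 204;  309^3 ≡ 216;  309^4 ≡ 85;  309^6 ≡ 239;  309^12 ≡ 234;  309^29 ≡ 160;  309^58 ≡ 123;  309^87 ≡ 136;  309^116 ≡ 122;  309^174 ≡ 348;  309^348 ≡ 1.
Smallest exponent giving 1 is 348.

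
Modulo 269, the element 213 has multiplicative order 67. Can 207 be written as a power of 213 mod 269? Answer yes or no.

no

207 ∈ ⟨213⟩ iff 207^67 ≡ 1 (mod 269), since |⟨213⟩| = 67.
207^67 mod 269 = 268.
Since 268 ≠ 1, 207 does not lie in the subgroup.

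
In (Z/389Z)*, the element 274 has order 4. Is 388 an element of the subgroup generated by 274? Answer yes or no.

388 ∈ ⟨274⟩ iff 388^4 ≡ 1 (mod 389), since |⟨274⟩| = 4.
388^4 mod 389 = 1.
Since 1 = 1, 388 lies in the subgroup.

yes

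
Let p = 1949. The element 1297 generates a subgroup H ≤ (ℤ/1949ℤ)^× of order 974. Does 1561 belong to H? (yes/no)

1561 ∈ ⟨1297⟩ iff 1561^974 ≡ 1 (mod 1949), since |⟨1297⟩| = 974.
1561^974 mod 1949 = 1.
Since 1 = 1, 1561 lies in the subgroup.

yes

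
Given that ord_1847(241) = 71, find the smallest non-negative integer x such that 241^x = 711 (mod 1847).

34

Baby-step giant-step with m = ceil(sqrt(71)) = 9.
Baby table (241^j mod 1847 for j=0..8):
  0:1  1:241  2:824  3:955  4:1127  5:98  6:1454  7:1331
  8:1240
Giant step factor: 241^(-9) ≡ 321 (mod 1847).
Scan 711·321^i mod 1847 for i = 0, 1, …:
  i=0: 711   i=1: 1050   i=2: 896   i=3: 1331
Match at i=3, j=7: x = 3·9 + 7 = 34.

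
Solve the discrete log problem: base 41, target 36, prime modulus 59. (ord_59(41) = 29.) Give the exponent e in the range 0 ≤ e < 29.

28

Successive powers of 41 modulo 59:
  41^0=1  41^1=41  41^2=29  41^3=9  41^4=15  41^5=25
  41^6=22  41^7=17  41^8=48  41^9=21  41^10=35  41^11=19
  41^12=12  41^13=20  41^14=53  41^15=49  41^16=3  41^17=5
  41^18=28  41^19=27  41^20=45  41^21=16  41^22=7  41^23=51
  41^24=26  41^25=4  41^26=46  41^27=57  41^28=36
So 41^28 ≡ 36 (mod 59), giving e = 28.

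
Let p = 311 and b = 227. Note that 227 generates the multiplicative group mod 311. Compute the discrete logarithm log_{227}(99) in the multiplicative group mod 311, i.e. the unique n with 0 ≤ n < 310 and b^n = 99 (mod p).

Baby-step giant-step with m = ceil(sqrt(310)) = 18.
Baby table (227^j mod 311 for j=0..17):
  0:1  1:227  2:214  3:62  4:79  5:206  6:112  7:233
  8:21  9:102  10:140  11:58  12:104  13:283  14:175  15:228
  16:130  17:276
Giant step factor: 227^(-18) ≡ 75 (mod 311).
Scan 99·75^i mod 311 for i = 0, 1, …:
  i=0: 99   i=1: 272   i=2: 185   i=3: 191
  i=4: 19   i=5: 181   i=6: 202   i=7: 222
  i=8: 167   i=9: 85     …   i=13: 76
  i=14: 102
Match at i=14, j=9: n = 14·18 + 9 = 261.

261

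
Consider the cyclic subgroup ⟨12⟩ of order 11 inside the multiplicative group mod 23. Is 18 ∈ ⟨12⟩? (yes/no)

yes

18 ∈ ⟨12⟩ iff 18^11 ≡ 1 (mod 23), since |⟨12⟩| = 11.
18^11 mod 23 = 1.
Since 1 = 1, 18 lies in the subgroup.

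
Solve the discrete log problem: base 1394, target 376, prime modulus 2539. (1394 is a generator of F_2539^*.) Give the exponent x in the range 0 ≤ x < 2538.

Baby-step giant-step with m = ceil(sqrt(2538)) = 51.
Baby table (1394^j mod 2539 for j=0..50):
  0:1  1:1394  2:901  3:1728  4:1860  5:521  6:120  7:2245
  8:1482  9:1701  10:2307  11:1584  12:1705  13:266  14:110  15:1000
  16:89  17:2194  18:1480  19:1452  20:505  21:667  22:524  23:1763
  24:2409  25:1588  26:2203  27:1331  28:1944  29:823  30:2173  31:135
  32:304  33:2302  34:2231  35:2278  36:1782  37:966  38:934  39:2028
  40:1125  41:1687  42:564  43:1665  44:364  45:2155  46:433  47:1859
  48:1666  49:1758  50:517
Giant step factor: 1394^(-51) ≡ 2183 (mod 2539).
Scan 376·2183^i mod 2539 for i = 0, 1, …:
  i=0: 376   i=1: 711   i=2: 784   i=3: 186
  i=4: 2337   i=5: 820   i=6: 65   i=7: 2250
  i=8: 1324   i=9: 910     …   i=18: 1203
  i=19: 823
Match at i=19, j=29: x = 19·51 + 29 = 998.

998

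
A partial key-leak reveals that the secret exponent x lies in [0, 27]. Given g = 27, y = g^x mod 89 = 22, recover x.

4

Compute 27^0 mod 89 = 1, then multiply by 27 repeatedly:
  27^0=1  27^1=27  27^2=17  27^3=14  27^4=22
Found 22 at exponent 4.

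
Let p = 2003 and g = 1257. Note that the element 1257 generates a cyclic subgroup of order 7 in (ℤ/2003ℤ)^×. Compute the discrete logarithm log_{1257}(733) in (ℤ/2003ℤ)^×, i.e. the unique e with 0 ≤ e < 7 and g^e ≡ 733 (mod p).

Successive powers of 1257 modulo 2003:
  1257^0=1  1257^1=1257  1257^2=1685  1257^3=874  1257^4=974  1257^5=485
  1257^6=733
So 1257^6 ≡ 733 (mod 2003), giving e = 6.

6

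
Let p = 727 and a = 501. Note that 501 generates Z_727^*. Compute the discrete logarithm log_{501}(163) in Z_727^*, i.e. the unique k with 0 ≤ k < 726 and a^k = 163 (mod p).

388

Baby-step giant-step with m = ceil(sqrt(726)) = 27.
Baby table (501^j mod 727 for j=0..26):
  0:1  1:501  2:186  3:130  4:427  5:189  6:179  7:258
  8:579  9:6  10:98  11:389  12:53  13:381  14:407  15:347
  16:94  17:566  18:36  19:588  20:153  21:318  22:105  23:261
  24:628  25:564  26:488
Giant step factor: 501^(-27) ≡ 138 (mod 727).
Scan 163·138^i mod 727 for i = 0, 1, …:
  i=0: 163   i=1: 684   i=2: 609   i=3: 437
  i=4: 692   i=5: 259   i=6: 119   i=7: 428
  i=8: 177   i=9: 435     …   i=13: 85
  i=14: 98
Match at i=14, j=10: k = 14·27 + 10 = 388.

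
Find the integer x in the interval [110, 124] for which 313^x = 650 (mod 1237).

116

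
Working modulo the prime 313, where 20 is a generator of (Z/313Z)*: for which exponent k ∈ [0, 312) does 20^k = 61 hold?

Baby-step giant-step with m = ceil(sqrt(312)) = 18.
Baby table (20^j mod 313 for j=0..17):
  0:1  1:20  2:87  3:175  4:57  5:201  6:264  7:272
  8:119  9:189  10:24  11:167  12:210  13:131  14:116  15:129
  16:76  17:268
Giant step factor: 20^(-18) ≡ 305 (mod 313).
Scan 61·305^i mod 313 for i = 0, 1, …:
  i=0: 61   i=1: 138   i=2: 148   i=3: 68
  i=4: 82   i=5: 283   i=6: 240   i=7: 271
  i=8: 23   i=9: 129
Match at i=9, j=15: k = 9·18 + 15 = 177.

177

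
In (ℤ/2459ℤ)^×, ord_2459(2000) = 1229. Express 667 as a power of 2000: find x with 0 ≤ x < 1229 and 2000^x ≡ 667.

16

Baby-step giant-step with m = ceil(sqrt(1229)) = 36.
Baby table (2000^j mod 2459 for j=0..35):
  0:1  1:2000  2:1666  3:55  4:1804  5:647  6:566  7:860
  8:1159  9:1622  10:579  11:2270  12:686  13:2337  14:1900  15:845
  16:667  17:1222  18:2213  19:2259  20:817  21:1224  22:1295  23:673
  24:927  25:2373  26:130  27:1805  28:188  29:2232  30:915  31:504
  32:2269  33:1145  34:671  35:1845
Giant step factor: 2000^(-36) ≡ 100 (mod 2459).
Scan 667·100^i mod 2459 for i = 0, 1, …:
  i=0: 667
Match at i=0, j=16: x = 0·36 + 16 = 16.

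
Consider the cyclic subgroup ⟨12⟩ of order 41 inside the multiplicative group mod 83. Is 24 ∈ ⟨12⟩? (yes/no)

no

24 ∈ ⟨12⟩ iff 24^41 ≡ 1 (mod 83), since |⟨12⟩| = 41.
24^41 mod 83 = 82.
Since 82 ≠ 1, 24 does not lie in the subgroup.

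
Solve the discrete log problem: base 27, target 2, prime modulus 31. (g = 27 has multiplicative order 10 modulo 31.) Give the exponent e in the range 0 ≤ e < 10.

Successive powers of 27 modulo 31:
  27^0=1  27^1=27  27^2=16  27^3=29  27^4=8  27^5=30
  27^6=4  27^7=15  27^8=2
So 27^8 ≡ 2 (mod 31), giving e = 8.

8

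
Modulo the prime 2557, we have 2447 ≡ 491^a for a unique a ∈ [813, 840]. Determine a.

Compute 491^813 mod 2557 = 2499, then multiply by 491 repeatedly:
  491^813=2499  491^814=2206  491^815=1535  491^816=1927  491^817=67
  491^818=2213  491^819=2415  491^820=1874  491^821=2171  491^822=2249
  491^823=2192  491^824=2332  491^825=2033  491^826=973  491^827=2141
  491^828=304  491^829=958  491^830=2447
Found 2447 at exponent 830.

830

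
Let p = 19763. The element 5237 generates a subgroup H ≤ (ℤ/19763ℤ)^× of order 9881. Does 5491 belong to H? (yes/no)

yes

5491 ∈ ⟨5237⟩ iff 5491^9881 ≡ 1 (mod 19763), since |⟨5237⟩| = 9881.
5491^9881 mod 19763 = 1.
Since 1 = 1, 5491 lies in the subgroup.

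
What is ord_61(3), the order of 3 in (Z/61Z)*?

10

The order of 3 must divide p − 1 = 60 = 2^2 · 3 · 5.
Divisors: 1, 2, 3, 4, 5, 6, 10, 12, 15, 20, 30, 60.
Check each in increasing order: 3^1 ≡ 3;  3^2 ≡ 9;  3^3 ≡ 27;  3^4 ≡ 20;  3^5 ≡ 60;  3^6 ≡ 58;  3^10 ≡ 1.
Smallest exponent giving 1 is 10.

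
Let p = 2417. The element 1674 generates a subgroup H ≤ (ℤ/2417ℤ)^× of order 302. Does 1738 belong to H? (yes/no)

1738 ∈ ⟨1674⟩ iff 1738^302 ≡ 1 (mod 2417), since |⟨1674⟩| = 302.
1738^302 mod 2417 = 1.
Since 1 = 1, 1738 lies in the subgroup.

yes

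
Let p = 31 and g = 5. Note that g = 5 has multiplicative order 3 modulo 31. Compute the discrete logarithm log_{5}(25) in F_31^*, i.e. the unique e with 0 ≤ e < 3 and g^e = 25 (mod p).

Successive powers of 5 modulo 31:
  5^0=1  5^1=5  5^2=25
So 5^2 ≡ 25 (mod 31), giving e = 2.

2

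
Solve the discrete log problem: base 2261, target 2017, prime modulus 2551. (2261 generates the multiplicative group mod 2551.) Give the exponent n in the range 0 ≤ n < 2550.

737

Baby-step giant-step with m = ceil(sqrt(2550)) = 51.
Baby table (2261^j mod 2551 for j=0..50):
  0:1  1:2261  2:2468  3:1111  4:1787  5:2174  6:2188  7:679
  8:2068  9:2316  10:1824  11:1648  12:1668  13:970  14:1861  15:1122
  16:1148  17:1261  18:1654  19:2479  20:472  21:874  22:1640  23:1437
  24:1634  25:626  26:2132  27:1613  28:1614  29:1324  30:1241  31:2352
  32:1588  33:1211  34:848  35:1527  36:1044  37:809  38:82  39:1730
  40:847  41:1817  42:1127  43:2249  44:846  45:2107  46:1210  47:1138
  48:1610  49:2484  50:1573
Giant step factor: 2261^(-51) ≡ 2262 (mod 2551).
Scan 2017·2262^i mod 2551 for i = 0, 1, …:
  i=0: 2017   i=1: 1266   i=2: 1470   i=3: 1187
  i=4: 1342   i=5: 2465   i=6: 1895   i=7: 810
  i=8: 602   i=9: 2041     …   i=13: 1425
  i=14: 1437
Match at i=14, j=23: n = 14·51 + 23 = 737.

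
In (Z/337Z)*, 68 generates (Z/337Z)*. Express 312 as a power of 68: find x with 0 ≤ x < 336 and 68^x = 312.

Baby-step giant-step with m = ceil(sqrt(336)) = 19.
Baby table (68^j mod 337 for j=0..18):
  0:1  1:68  2:243  3:11  4:74  5:314  6:121  7:140
  8:84  9:320  10:192  11:250  12:150  13:90  14:54  15:302
  16:316  17:257  18:289
Giant step factor: 68^(-19) ≡ 124 (mod 337).
Scan 312·124^i mod 337 for i = 0, 1, …:
  i=0: 312   i=1: 270   i=2: 117   i=3: 17
  i=4: 86   i=5: 217   i=6: 285   i=7: 292
  i=8: 149   i=9: 278   i=10: 98   i=11: 20
  i=12: 121
Match at i=12, j=6: x = 12·19 + 6 = 234.

234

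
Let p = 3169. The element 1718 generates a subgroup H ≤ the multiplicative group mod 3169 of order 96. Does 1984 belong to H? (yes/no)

yes

1984 ∈ ⟨1718⟩ iff 1984^96 ≡ 1 (mod 3169), since |⟨1718⟩| = 96.
1984^96 mod 3169 = 1.
Since 1 = 1, 1984 lies in the subgroup.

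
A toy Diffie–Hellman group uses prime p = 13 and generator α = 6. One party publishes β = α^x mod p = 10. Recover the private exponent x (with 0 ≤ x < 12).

2

Successive powers of 6 modulo 13:
  6^0=1  6^1=6  6^2=10
So 6^2 ≡ 10 (mod 13), giving x = 2.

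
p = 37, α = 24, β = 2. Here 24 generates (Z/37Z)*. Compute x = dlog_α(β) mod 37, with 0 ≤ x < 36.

5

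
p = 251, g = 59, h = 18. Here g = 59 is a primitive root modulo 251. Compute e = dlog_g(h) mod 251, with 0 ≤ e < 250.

167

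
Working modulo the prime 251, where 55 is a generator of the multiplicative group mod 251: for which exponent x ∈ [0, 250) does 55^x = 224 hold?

153

Baby-step giant-step with m = ceil(sqrt(250)) = 16.
Baby table (55^j mod 251 for j=0..15):
  0:1  1:55  2:13  3:213  4:169  5:8  6:189  7:104
  8:198  9:97  10:64  11:6  12:79  13:78  14:23  15:10
Giant step factor: 55^(-16) ≡ 68 (mod 251).
Scan 224·68^i mod 251 for i = 0, 1, …:
  i=0: 224   i=1: 172   i=2: 150   i=3: 160
  i=4: 87   i=5: 143   i=6: 186   i=7: 98
  i=8: 138   i=9: 97
Match at i=9, j=9: x = 9·16 + 9 = 153.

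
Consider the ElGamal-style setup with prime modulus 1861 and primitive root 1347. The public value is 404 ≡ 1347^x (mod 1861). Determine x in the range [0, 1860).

422

Baby-step giant-step with m = ceil(sqrt(1860)) = 44.
Baby table (1347^j mod 1861 for j=0..43):
  0:1  1:1347  2:1795  3:426  4:634  5:1660  6:959  7:239
  8:1841  9:975  10:1320  11:785  12:347  13:298  14:1291  15:803
  16:400  17:971  18:1515  19:1049  20:504  21:1484  22:234  23:689
  24:1305  25:1051  26:1337  27:1352  28:1086  29:96  30:903  31:1108
  32:1815  33:1312  34:1175  35:875  36:612  37:1802  38:550  39:172
  40:920  41:1675  42:693  43:1110
Giant step factor: 1347^(-44) ≡ 1031 (mod 1861).
Scan 404·1031^i mod 1861 for i = 0, 1, …:
  i=0: 404   i=1: 1521   i=2: 1189   i=3: 1321
  i=4: 1560   i=5: 456   i=6: 1164   i=7: 1600
  i=8: 754   i=9: 1337
Match at i=9, j=26: x = 9·44 + 26 = 422.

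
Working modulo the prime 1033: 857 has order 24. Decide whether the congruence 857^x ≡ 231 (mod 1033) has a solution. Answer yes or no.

yes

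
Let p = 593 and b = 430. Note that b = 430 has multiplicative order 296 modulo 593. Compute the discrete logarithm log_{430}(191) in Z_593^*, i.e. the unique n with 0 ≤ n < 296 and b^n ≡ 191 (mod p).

Baby-step giant-step with m = ceil(sqrt(296)) = 18.
Baby table (430^j mod 593 for j=0..17):
  0:1  1:430  2:477  3:525  4:410  5:179  6:473  7:584
  8:281  9:451  10:19  11:461  12:168  13:487  14:81  15:436
  16:92  17:422
Giant step factor: 430^(-18) ≡ 297 (mod 593).
Scan 191·297^i mod 593 for i = 0, 1, …:
  i=0: 191   i=1: 392   i=2: 196   i=3: 98
  i=4: 49   i=5: 321   i=6: 457   i=7: 525
Match at i=7, j=3: n = 7·18 + 3 = 129.

129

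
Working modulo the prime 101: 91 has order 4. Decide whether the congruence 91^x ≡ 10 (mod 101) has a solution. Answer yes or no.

yes

⟨91⟩ has order 4; its elements mod 101 are {1, 10, 91, 100}.
10 is in this set.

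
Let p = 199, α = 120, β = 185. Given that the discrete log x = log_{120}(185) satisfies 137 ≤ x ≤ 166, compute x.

Compute 120^137 mod 199 = 154, then multiply by 120 repeatedly:
  120^137=154  120^138=172  120^139=143  120^140=46  120^141=147
  120^142=128  120^143=37  120^144=62  120^145=77  120^146=86
  120^147=171  120^148=23  120^149=173  120^150=64  120^151=118
  120^152=31  120^153=138  120^154=43  120^155=185
Found 185 at exponent 155.

155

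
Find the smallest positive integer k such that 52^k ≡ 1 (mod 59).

The order of 52 must divide p − 1 = 58 = 2 · 29.
Divisors: 1, 2, 29, 58.
Check each in increasing order: 52^1 ≡ 52;  52^2 ≡ 49;  52^29 ≡ 58;  52^58 ≡ 1.
Smallest exponent giving 1 is 58.

58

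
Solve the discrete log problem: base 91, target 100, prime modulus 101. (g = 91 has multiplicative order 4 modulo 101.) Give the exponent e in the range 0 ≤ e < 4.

Successive powers of 91 modulo 101:
  91^0=1  91^1=91  91^2=100
So 91^2 ≡ 100 (mod 101), giving e = 2.

2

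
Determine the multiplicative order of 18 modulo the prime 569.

The order of 18 must divide p − 1 = 568 = 2^3 · 71.
Divisors: 1, 2, 4, 8, 71, 142, 284, 568.
Check each in increasing order: 18^1 ≡ 18;  18^2 ≡ 324;  18^4 ≡ 280;  18^8 ≡ 447;  18^71 ≡ 1.
Smallest exponent giving 1 is 71.

71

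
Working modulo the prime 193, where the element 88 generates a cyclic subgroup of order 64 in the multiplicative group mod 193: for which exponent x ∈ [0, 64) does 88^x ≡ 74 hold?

19

Baby-step giant-step with m = ceil(sqrt(64)) = 8.
Baby table (88^j mod 193 for j=0..7):
  0:1  1:88  2:24  3:182  4:190  5:122  6:121  7:33
Giant step factor: 88^(-8) ≡ 43 (mod 193).
Scan 74·43^i mod 193 for i = 0, 1, …:
  i=0: 74   i=1: 94   i=2: 182
Match at i=2, j=3: x = 2·8 + 3 = 19.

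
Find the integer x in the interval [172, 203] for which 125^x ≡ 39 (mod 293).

196

Compute 125^172 mod 293 = 46, then multiply by 125 repeatedly:
  125^172=46  125^173=183  125^174=21  125^175=281  125^176=258
  125^177=20  125^178=156  125^179=162  125^180=33  125^181=23
  125^182=238  125^183=157  125^184=287  125^185=129  125^186=10
  125^187=78  125^188=81  125^189=163  125^190=158  125^191=119
  125^192=225  125^193=290  125^194=211  125^195=5  125^196=39
Found 39 at exponent 196.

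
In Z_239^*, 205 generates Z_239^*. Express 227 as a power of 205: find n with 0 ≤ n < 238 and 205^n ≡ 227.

Baby-step giant-step with m = ceil(sqrt(238)) = 16.
Baby table (205^j mod 239 for j=0..15):
  0:1  1:205  2:200  3:131  4:87  5:149  6:192  7:164
  8:160  9:57  10:213  11:167  12:58  13:179  14:128  15:189
Giant step factor: 205^(-16) ≡ 62 (mod 239).
Scan 227·62^i mod 239 for i = 0, 1, …:
  i=0: 227   i=1: 212   i=2: 238   i=3: 177
  i=4: 219   i=5: 194   i=6: 78   i=7: 56
  i=8: 126   i=9: 164
Match at i=9, j=7: n = 9·16 + 7 = 151.

151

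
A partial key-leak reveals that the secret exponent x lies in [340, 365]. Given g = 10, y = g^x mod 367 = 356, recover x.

364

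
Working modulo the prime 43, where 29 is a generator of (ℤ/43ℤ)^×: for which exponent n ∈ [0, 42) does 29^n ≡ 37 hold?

Baby-step giant-step with m = ceil(sqrt(42)) = 7.
Baby table (29^j mod 43 for j=0..6):
  0:1  1:29  2:24  3:8  4:17  5:20  6:21
Giant step factor: 29^(-7) ≡ 37 (mod 43).
Scan 37·37^i mod 43 for i = 0, 1, …:
  i=0: 37   i=1: 36   i=2: 42   i=3: 6
  i=4: 7   i=5: 1
Match at i=5, j=0: n = 5·7 + 0 = 35.

35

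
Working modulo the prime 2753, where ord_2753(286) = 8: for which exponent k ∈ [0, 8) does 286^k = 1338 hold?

Successive powers of 286 modulo 2753:
  286^0=1  286^1=286  286^2=1959  286^3=1415  286^4=2752  286^5=2467
  286^6=794  286^7=1338
So 286^7 ≡ 1338 (mod 2753), giving k = 7.

7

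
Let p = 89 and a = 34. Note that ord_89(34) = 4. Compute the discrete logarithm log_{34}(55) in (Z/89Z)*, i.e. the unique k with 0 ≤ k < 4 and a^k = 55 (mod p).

3

Successive powers of 34 modulo 89:
  34^0=1  34^1=34  34^2=88  34^3=55
So 34^3 ≡ 55 (mod 89), giving k = 3.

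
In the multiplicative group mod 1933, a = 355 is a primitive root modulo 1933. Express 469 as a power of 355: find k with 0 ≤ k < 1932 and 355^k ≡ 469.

1525

Baby-step giant-step with m = ceil(sqrt(1932)) = 44.
Baby table (355^j mod 1933 for j=0..43):
  0:1  1:355  2:380  3:1523  4:1358  5:773  6:1862  7:1857
  8:82  9:115  10:232  11:1174  12:1175  13:1530  14:1910  15:1500
  16:925  17:1698  18:1627  19:1551  20:1633  21:1748  22:47  23:1221
  24:463  25:60  26:37  27:1537  28:529  29:294  30:1921  31:1539
  32:1239  33:1054  34:1101  35:389  36:852  37:912  38:949  39:553
  40:1082  41:1376  42:1364  43:970
Giant step factor: 355^(-44) ≡ 1926 (mod 1933).
Scan 469·1926^i mod 1933 for i = 0, 1, …:
  i=0: 469   i=1: 583   i=2: 1718   i=3: 1505
  i=4: 1063   i=5: 291   i=6: 1829   i=7: 728
  i=8: 703   i=9: 878     …   i=33: 1891
  i=34: 294
Match at i=34, j=29: k = 34·44 + 29 = 1525.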